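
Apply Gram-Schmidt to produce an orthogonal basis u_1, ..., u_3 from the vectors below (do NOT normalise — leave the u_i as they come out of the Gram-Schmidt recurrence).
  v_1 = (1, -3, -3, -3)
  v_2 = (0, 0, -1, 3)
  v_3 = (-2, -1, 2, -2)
Orthogonal basis:
  u_1 = (1, -3, -3, -3)
  u_2 = (3/14, -9/14, -23/14, 33/14)
  u_3 = (-225/122, -179/122, 39/61, 13/61)

Apply the Gram-Schmidt recurrence
  u_1 = v_1
  u_i = v_i − Σ_{j<i} ((v_i · u_j) / (u_j · u_j)) · u_j.

Step by step this gives:
  u_1 = (1, -3, -3, -3)
  u_2 = (3/14, -9/14, -23/14, 33/14)
  u_3 = (-225/122, -179/122, 39/61, 13/61)

Orthogonality check:
  u_2 · u_1 = 0 (should be 0)
  u_3 · u_1 = 0 (should be 0)
  u_3 · u_2 = 0 (should be 0)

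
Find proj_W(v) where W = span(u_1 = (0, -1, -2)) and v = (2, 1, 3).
proj_W(v) = (0, 7/5, 14/5)

Set up U = [u_1 | ... | u_1] ∈ R^(3×1). The projector onto W = col(U) is P = U (U^T U)^(-1) U^T.
Compute U^T U =
  [5],
and U^T v = (-7).
Solve U^T U · c = U^T v for the coefficients: c = (-7/5). The projection is proj_W(v) = U c.
Check: (v - proj_W(v)) · u_1 = 0  (should be 0).
Result: proj_W(v) = (0, 7/5, 14/5).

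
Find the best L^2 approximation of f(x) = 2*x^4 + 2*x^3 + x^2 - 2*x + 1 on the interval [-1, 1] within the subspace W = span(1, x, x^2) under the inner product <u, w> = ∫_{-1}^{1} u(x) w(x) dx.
g(x) = 19*x^2/7 - 4*x/5 + 29/35

The best approximation g ∈ W is the orthogonal projection of f onto W. Writing g = a_0 + a_1 x + a_2 x^2, the coefficients solve the normal equations G · a = b where
  G_{ij} = <φ_i, φ_j> and b_i = <f, φ_i>, with φ_0 = 1, φ_1 = x, φ_2 = x^2.
G =
  [2, 0, 2/3]
  [0, 2/3, 0]
  [2/3, 0, 2/5],
b = (52/15, -8/15, 172/105).
Solving gives a_0 = 29/35, a_1 = -4/5, a_2 = 19/7, so
  g(x) = 19*x^2/7 - 4*x/5 + 29/35.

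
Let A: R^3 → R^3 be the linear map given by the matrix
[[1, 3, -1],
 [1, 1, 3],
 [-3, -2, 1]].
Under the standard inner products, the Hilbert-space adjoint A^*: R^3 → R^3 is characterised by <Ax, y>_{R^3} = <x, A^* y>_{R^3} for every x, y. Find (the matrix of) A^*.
A^* = A^T =
[[1, 1, -3],
 [3, 1, -2],
 [-1, 3, 1]]

For real matrices with standard dot products, the defining identity <Ax, y> = <x, A^* y> gives (Ax)^T y = x^T (A^*) y, i.e. x^T A^T y = x^T (A^*) y. Since this holds for all x, y, we must have A^* = A^T. Therefore
A^* =
[[1, 1, -3],
 [3, 1, -2],
 [-1, 3, 1]].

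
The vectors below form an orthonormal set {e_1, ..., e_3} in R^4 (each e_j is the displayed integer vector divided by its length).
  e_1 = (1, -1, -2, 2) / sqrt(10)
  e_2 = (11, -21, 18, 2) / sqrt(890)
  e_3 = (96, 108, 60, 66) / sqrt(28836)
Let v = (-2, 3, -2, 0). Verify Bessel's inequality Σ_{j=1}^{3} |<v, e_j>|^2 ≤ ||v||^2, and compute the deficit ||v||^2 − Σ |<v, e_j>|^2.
Σ |<v, e_j>|^2 = 149/9; ||v||^2 = 17; deficit = 4/9

Write each e_j = u_j / sqrt(<u_j, u_j>) where u_j is the displayed integer vector. Then <v, e_j> = <v, u_j> / sqrt(<u_j, u_j>), so |<v, e_j>|^2 = <v, u_j>^2 / <u_j, u_j>.
Coefficients: <v, e_1> = -1/sqrt(10), <v, e_2> = -121/sqrt(890), <v, e_3> = 12/sqrt(28836).
Square and sum: Σ |<v, e_j>|^2 = 149/9.
Compute ||v||^2 = v·v = 17.
Deficit = 17 − 149/9 = 4/9 ≥ 0, confirming Bessel's inequality. (The deficit equals ||v − Σ <v,e_j> e_j||^2, the squared distance from v to span{e_j}.)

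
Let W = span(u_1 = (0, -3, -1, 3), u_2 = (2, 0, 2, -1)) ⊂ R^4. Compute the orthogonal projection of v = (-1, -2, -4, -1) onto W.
proj_W(v) = (-136/73, -27/73, -145/73, 95/73)

Set up U = [u_1 | ... | u_2] ∈ R^(4×2). The projector onto W = col(U) is P = U (U^T U)^(-1) U^T.
Compute U^T U =
  [19, -5]
  [-5, 9],
and U^T v = (7, -9).
Solve U^T U · c = U^T v for the coefficients: c = (9/73, -68/73). The projection is proj_W(v) = U c.
Check: (v - proj_W(v)) · u_1 = 0  (should be 0).
Check: (v - proj_W(v)) · u_2 = 0  (should be 0).
Result: proj_W(v) = (-136/73, -27/73, -145/73, 95/73).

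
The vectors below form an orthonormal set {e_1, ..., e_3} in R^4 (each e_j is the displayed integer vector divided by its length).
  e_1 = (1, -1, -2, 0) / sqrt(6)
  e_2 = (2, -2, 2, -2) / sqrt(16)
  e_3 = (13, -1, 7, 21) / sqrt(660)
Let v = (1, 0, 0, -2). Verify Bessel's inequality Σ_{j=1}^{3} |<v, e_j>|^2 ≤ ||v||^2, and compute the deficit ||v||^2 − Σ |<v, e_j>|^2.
Σ |<v, e_j>|^2 = 203/55; ||v||^2 = 5; deficit = 72/55

Write each e_j = u_j / sqrt(<u_j, u_j>) where u_j is the displayed integer vector. Then <v, e_j> = <v, u_j> / sqrt(<u_j, u_j>), so |<v, e_j>|^2 = <v, u_j>^2 / <u_j, u_j>.
Coefficients: <v, e_1> = 1/sqrt(6), <v, e_2> = 6/sqrt(16), <v, e_3> = -29/sqrt(660).
Square and sum: Σ |<v, e_j>|^2 = 203/55.
Compute ||v||^2 = v·v = 5.
Deficit = 5 − 203/55 = 72/55 ≥ 0, confirming Bessel's inequality. (The deficit equals ||v − Σ <v,e_j> e_j||^2, the squared distance from v to span{e_j}.)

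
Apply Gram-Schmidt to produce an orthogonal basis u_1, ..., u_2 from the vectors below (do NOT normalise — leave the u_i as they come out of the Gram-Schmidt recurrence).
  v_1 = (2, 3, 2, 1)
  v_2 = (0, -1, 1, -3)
Orthogonal basis:
  u_1 = (2, 3, 2, 1)
  u_2 = (4/9, -1/3, 13/9, -25/9)

Apply the Gram-Schmidt recurrence
  u_1 = v_1
  u_i = v_i − Σ_{j<i} ((v_i · u_j) / (u_j · u_j)) · u_j.

Step by step this gives:
  u_1 = (2, 3, 2, 1)
  u_2 = (4/9, -1/3, 13/9, -25/9)

Orthogonality check:
  u_2 · u_1 = 0 (should be 0)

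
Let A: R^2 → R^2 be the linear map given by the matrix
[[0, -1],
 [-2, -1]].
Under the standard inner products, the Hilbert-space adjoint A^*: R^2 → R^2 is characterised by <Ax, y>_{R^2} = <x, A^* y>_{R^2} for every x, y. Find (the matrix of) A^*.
A^* = A^T =
[[0, -2],
 [-1, -1]]

For real matrices with standard dot products, the defining identity <Ax, y> = <x, A^* y> gives (Ax)^T y = x^T (A^*) y, i.e. x^T A^T y = x^T (A^*) y. Since this holds for all x, y, we must have A^* = A^T. Therefore
A^* =
[[0, -2],
 [-1, -1]].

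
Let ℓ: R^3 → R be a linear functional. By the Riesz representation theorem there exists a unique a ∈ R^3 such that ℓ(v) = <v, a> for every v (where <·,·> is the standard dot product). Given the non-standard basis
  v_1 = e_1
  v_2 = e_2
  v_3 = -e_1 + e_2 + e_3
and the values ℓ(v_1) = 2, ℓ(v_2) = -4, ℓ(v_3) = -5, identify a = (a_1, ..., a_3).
a = (2, -4, 1)

Write a = (a_1, ..., a_3) in the standard basis. For each basis vector v_i, ℓ(v_i) = <v_i, a> is a linear equation in the a_j's. Collect the n equations into a matrix system V a = ℓ, where row i of V is v_i (expressed in the standard basis). Since V is invertible (lower-triangular with 1s on the diagonal, up to permutation), solve by back-substitution:
  V =
[[1, 0, 0],
 [0, 1, 0],
 [-1, 1, 1]]
  V a = (2, -4, -5)
Solving gives a = (2, -4, 1).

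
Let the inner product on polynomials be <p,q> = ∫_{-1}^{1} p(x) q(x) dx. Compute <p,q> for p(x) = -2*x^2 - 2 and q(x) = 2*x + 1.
<p,q> = -16/3

Expand the product: p(x)·q(x) = -4*x^3 - 2*x^2 - 4*x - 2.
∫_{-1}^{1} of each monomial x^k gives [2/(k+1) if k even, 0 if k odd]. Integrating term-by-term (or equivalently evaluating the antiderivative F(x) = -x^4 - 2*x^3/3 - 2*x^2 - 2*x at the endpoints):
  F(1) − F(−1) = -17/3 − (-1/3) = -16/3.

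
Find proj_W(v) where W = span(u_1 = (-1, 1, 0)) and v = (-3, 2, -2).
proj_W(v) = (-5/2, 5/2, 0)

Set up U = [u_1 | ... | u_1] ∈ R^(3×1). The projector onto W = col(U) is P = U (U^T U)^(-1) U^T.
Compute U^T U =
  [2],
and U^T v = (5).
Solve U^T U · c = U^T v for the coefficients: c = (5/2). The projection is proj_W(v) = U c.
Check: (v - proj_W(v)) · u_1 = 0  (should be 0).
Result: proj_W(v) = (-5/2, 5/2, 0).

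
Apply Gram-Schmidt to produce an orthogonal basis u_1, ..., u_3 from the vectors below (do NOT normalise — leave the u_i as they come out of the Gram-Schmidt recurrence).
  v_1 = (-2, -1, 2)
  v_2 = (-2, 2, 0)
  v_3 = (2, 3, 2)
Orthogonal basis:
  u_1 = (-2, -1, 2)
  u_2 = (-14/9, 20/9, -4/9)
  u_3 = (32/17, 32/17, 48/17)

Apply the Gram-Schmidt recurrence
  u_1 = v_1
  u_i = v_i − Σ_{j<i} ((v_i · u_j) / (u_j · u_j)) · u_j.

Step by step this gives:
  u_1 = (-2, -1, 2)
  u_2 = (-14/9, 20/9, -4/9)
  u_3 = (32/17, 32/17, 48/17)

Orthogonality check:
  u_2 · u_1 = 0 (should be 0)
  u_3 · u_1 = 0 (should be 0)
  u_3 · u_2 = 0 (should be 0)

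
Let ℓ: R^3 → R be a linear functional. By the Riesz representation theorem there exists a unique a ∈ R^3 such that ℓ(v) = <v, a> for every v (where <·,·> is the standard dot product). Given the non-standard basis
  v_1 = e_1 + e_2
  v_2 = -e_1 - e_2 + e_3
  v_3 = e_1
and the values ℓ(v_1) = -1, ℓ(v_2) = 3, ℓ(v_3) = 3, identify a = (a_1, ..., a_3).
a = (3, -4, 2)

Write a = (a_1, ..., a_3) in the standard basis. For each basis vector v_i, ℓ(v_i) = <v_i, a> is a linear equation in the a_j's. Collect the n equations into a matrix system V a = ℓ, where row i of V is v_i (expressed in the standard basis). Since V is invertible (lower-triangular with 1s on the diagonal, up to permutation), solve by back-substitution:
  V =
[[1, 1, 0],
 [-1, -1, 1],
 [1, 0, 0]]
  V a = (-1, 3, 3)
Solving gives a = (3, -4, 2).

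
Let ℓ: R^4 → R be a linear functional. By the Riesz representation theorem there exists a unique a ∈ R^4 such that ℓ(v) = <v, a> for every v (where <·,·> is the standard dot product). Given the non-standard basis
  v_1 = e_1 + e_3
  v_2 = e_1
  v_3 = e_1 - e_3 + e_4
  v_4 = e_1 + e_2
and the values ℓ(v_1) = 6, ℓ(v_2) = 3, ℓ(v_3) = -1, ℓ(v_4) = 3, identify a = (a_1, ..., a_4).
a = (3, 0, 3, -1)

Write a = (a_1, ..., a_4) in the standard basis. For each basis vector v_i, ℓ(v_i) = <v_i, a> is a linear equation in the a_j's. Collect the n equations into a matrix system V a = ℓ, where row i of V is v_i (expressed in the standard basis). Since V is invertible (lower-triangular with 1s on the diagonal, up to permutation), solve by back-substitution:
  V =
[[1, 0, 1, 0],
 [1, 0, 0, 0],
 [1, 0, -1, 1],
 [1, 1, 0, 0]]
  V a = (6, 3, -1, 3)
Solving gives a = (3, 0, 3, -1).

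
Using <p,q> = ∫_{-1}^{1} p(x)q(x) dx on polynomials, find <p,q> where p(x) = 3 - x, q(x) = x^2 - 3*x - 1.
<p,q> = -2

Expand the product: p(x)·q(x) = -x^3 + 6*x^2 - 8*x - 3.
∫_{-1}^{1} of each monomial x^k gives [2/(k+1) if k even, 0 if k odd]. Integrating term-by-term (or equivalently evaluating the antiderivative F(x) = -x^4/4 + 2*x^3 - 4*x^2 - 3*x at the endpoints):
  F(1) − F(−1) = -21/4 − (-13/4) = -2.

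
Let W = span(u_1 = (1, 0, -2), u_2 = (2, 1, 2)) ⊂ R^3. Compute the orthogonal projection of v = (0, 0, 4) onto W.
proj_W(v) = (-8/41, 24/41, 160/41)

Set up U = [u_1 | ... | u_2] ∈ R^(3×2). The projector onto W = col(U) is P = U (U^T U)^(-1) U^T.
Compute U^T U =
  [5, -2]
  [-2, 9],
and U^T v = (-8, 8).
Solve U^T U · c = U^T v for the coefficients: c = (-56/41, 24/41). The projection is proj_W(v) = U c.
Check: (v - proj_W(v)) · u_1 = 0  (should be 0).
Check: (v - proj_W(v)) · u_2 = 0  (should be 0).
Result: proj_W(v) = (-8/41, 24/41, 160/41).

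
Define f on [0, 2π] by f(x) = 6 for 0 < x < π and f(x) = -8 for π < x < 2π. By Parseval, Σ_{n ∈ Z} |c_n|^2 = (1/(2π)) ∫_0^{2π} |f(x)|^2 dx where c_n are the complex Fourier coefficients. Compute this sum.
Σ |c_n|^2 = 50

Parseval equates the L^2 energy of f (normalised by 1/(2π)) with the ℓ^2 sum of its Fourier coefficients: (1/(2π)) ∫_0^{2π} |f|^2 = Σ |c_n|^2.
Compute the left side: (1/(2π)) [∫_0^π 6^2 dx + ∫_π^{2π} (-8)^2 dx] = (1/(2π)) · (36π + 64π) = (36 + 64)/2 = 50.
So Σ_{n ∈ Z} |c_n|^2 = 50.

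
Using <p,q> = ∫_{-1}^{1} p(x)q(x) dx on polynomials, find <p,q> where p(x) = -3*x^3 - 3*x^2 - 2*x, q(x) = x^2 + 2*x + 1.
<p,q> = -124/15

Expand the product: p(x)·q(x) = -3*x^5 - 9*x^4 - 11*x^3 - 7*x^2 - 2*x.
∫_{-1}^{1} of each monomial x^k gives [2/(k+1) if k even, 0 if k odd]. Integrating term-by-term (or equivalently evaluating the antiderivative F(x) = -x^6/2 - 9*x^5/5 - 11*x^4/4 - 7*x^3/3 - x^2 at the endpoints):
  F(1) − F(−1) = -503/60 − (-7/60) = -124/15.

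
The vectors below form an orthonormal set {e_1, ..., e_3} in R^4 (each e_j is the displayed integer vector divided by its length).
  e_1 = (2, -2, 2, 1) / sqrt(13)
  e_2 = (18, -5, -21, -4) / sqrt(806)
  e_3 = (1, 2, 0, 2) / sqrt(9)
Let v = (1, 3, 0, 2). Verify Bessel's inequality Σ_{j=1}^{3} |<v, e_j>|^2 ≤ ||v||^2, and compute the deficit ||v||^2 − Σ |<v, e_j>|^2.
Σ |<v, e_j>|^2 = 7691/558; ||v||^2 = 14; deficit = 121/558

Write each e_j = u_j / sqrt(<u_j, u_j>) where u_j is the displayed integer vector. Then <v, e_j> = <v, u_j> / sqrt(<u_j, u_j>), so |<v, e_j>|^2 = <v, u_j>^2 / <u_j, u_j>.
Coefficients: <v, e_1> = -2/sqrt(13), <v, e_2> = -5/sqrt(806), <v, e_3> = 11/sqrt(9).
Square and sum: Σ |<v, e_j>|^2 = 7691/558.
Compute ||v||^2 = v·v = 14.
Deficit = 14 − 7691/558 = 121/558 ≥ 0, confirming Bessel's inequality. (The deficit equals ||v − Σ <v,e_j> e_j||^2, the squared distance from v to span{e_j}.)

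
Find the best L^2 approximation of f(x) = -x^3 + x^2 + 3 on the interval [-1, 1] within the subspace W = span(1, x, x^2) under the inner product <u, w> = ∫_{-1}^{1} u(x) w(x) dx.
g(x) = x^2 - 3*x/5 + 3

The best approximation g ∈ W is the orthogonal projection of f onto W. Writing g = a_0 + a_1 x + a_2 x^2, the coefficients solve the normal equations G · a = b where
  G_{ij} = <φ_i, φ_j> and b_i = <f, φ_i>, with φ_0 = 1, φ_1 = x, φ_2 = x^2.
G =
  [2, 0, 2/3]
  [0, 2/3, 0]
  [2/3, 0, 2/5],
b = (20/3, -2/5, 12/5).
Solving gives a_0 = 3, a_1 = -3/5, a_2 = 1, so
  g(x) = x^2 - 3*x/5 + 3.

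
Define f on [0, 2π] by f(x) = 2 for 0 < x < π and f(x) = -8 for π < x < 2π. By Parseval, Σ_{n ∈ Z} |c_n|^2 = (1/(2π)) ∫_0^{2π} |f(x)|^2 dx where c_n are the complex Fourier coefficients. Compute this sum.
Σ |c_n|^2 = 34

Parseval equates the L^2 energy of f (normalised by 1/(2π)) with the ℓ^2 sum of its Fourier coefficients: (1/(2π)) ∫_0^{2π} |f|^2 = Σ |c_n|^2.
Compute the left side: (1/(2π)) [∫_0^π 2^2 dx + ∫_π^{2π} (-8)^2 dx] = (1/(2π)) · (4π + 64π) = (4 + 64)/2 = 34.
So Σ_{n ∈ Z} |c_n|^2 = 34.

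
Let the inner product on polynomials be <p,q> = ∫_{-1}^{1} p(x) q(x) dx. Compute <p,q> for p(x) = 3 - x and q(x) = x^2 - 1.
<p,q> = -4

Expand the product: p(x)·q(x) = -x^3 + 3*x^2 + x - 3.
∫_{-1}^{1} of each monomial x^k gives [2/(k+1) if k even, 0 if k odd]. Integrating term-by-term (or equivalently evaluating the antiderivative F(x) = -x^4/4 + x^3 + x^2/2 - 3*x at the endpoints):
  F(1) − F(−1) = -7/4 − (9/4) = -4.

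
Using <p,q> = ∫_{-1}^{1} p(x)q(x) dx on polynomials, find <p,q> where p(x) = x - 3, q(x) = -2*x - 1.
<p,q> = 14/3

Expand the product: p(x)·q(x) = -2*x^2 + 5*x + 3.
∫_{-1}^{1} of each monomial x^k gives [2/(k+1) if k even, 0 if k odd]. Integrating term-by-term (or equivalently evaluating the antiderivative F(x) = -2*x^3/3 + 5*x^2/2 + 3*x at the endpoints):
  F(1) − F(−1) = 29/6 − (1/6) = 14/3.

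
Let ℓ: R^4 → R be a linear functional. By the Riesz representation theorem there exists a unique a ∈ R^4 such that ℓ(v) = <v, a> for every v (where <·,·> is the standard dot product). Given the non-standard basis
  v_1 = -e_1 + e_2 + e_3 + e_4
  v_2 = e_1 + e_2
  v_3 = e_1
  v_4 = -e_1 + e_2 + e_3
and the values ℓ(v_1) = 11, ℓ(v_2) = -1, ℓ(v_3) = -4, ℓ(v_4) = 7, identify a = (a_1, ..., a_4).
a = (-4, 3, 0, 4)

Write a = (a_1, ..., a_4) in the standard basis. For each basis vector v_i, ℓ(v_i) = <v_i, a> is a linear equation in the a_j's. Collect the n equations into a matrix system V a = ℓ, where row i of V is v_i (expressed in the standard basis). Since V is invertible (lower-triangular with 1s on the diagonal, up to permutation), solve by back-substitution:
  V =
[[-1, 1, 1, 1],
 [1, 1, 0, 0],
 [1, 0, 0, 0],
 [-1, 1, 1, 0]]
  V a = (11, -1, -4, 7)
Solving gives a = (-4, 3, 0, 4).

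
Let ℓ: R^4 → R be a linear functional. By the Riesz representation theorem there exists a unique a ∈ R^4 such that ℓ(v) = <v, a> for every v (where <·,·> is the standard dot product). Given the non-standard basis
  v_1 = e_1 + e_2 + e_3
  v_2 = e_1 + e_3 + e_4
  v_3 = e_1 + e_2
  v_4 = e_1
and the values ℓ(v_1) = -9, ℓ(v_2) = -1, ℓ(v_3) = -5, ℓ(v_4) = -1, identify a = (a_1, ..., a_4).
a = (-1, -4, -4, 4)

Write a = (a_1, ..., a_4) in the standard basis. For each basis vector v_i, ℓ(v_i) = <v_i, a> is a linear equation in the a_j's. Collect the n equations into a matrix system V a = ℓ, where row i of V is v_i (expressed in the standard basis). Since V is invertible (lower-triangular with 1s on the diagonal, up to permutation), solve by back-substitution:
  V =
[[1, 1, 1, 0],
 [1, 0, 1, 1],
 [1, 1, 0, 0],
 [1, 0, 0, 0]]
  V a = (-9, -1, -5, -1)
Solving gives a = (-1, -4, -4, 4).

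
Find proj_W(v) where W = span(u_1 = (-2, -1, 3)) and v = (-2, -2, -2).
proj_W(v) = (0, 0, 0)

Set up U = [u_1 | ... | u_1] ∈ R^(3×1). The projector onto W = col(U) is P = U (U^T U)^(-1) U^T.
Compute U^T U =
  [14],
and U^T v = (0).
Solve U^T U · c = U^T v for the coefficients: c = (0). The projection is proj_W(v) = U c.
Check: (v - proj_W(v)) · u_1 = 0  (should be 0).
Result: proj_W(v) = (0, 0, 0).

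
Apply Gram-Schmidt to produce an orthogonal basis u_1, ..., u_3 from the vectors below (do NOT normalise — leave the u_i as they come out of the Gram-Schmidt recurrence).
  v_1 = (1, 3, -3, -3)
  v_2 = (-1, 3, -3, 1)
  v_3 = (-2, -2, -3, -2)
Orthogonal basis:
  u_1 = (1, 3, -3, -3)
  u_2 = (-3/2, 3/2, -3/2, 5/2)
  u_3 = (-30/13, -35/13, -30/13, -15/13)

Apply the Gram-Schmidt recurrence
  u_1 = v_1
  u_i = v_i − Σ_{j<i} ((v_i · u_j) / (u_j · u_j)) · u_j.

Step by step this gives:
  u_1 = (1, 3, -3, -3)
  u_2 = (-3/2, 3/2, -3/2, 5/2)
  u_3 = (-30/13, -35/13, -30/13, -15/13)

Orthogonality check:
  u_2 · u_1 = 0 (should be 0)
  u_3 · u_1 = 0 (should be 0)
  u_3 · u_2 = 0 (should be 0)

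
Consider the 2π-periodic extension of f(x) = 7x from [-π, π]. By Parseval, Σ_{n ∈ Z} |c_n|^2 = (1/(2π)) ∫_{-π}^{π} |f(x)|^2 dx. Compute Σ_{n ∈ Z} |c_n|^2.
Σ |c_n|^2 = 49π^2/3

Expand and integrate term by term over [-π, π]:
  ∫ (7x)^2 dx = 49·(2π^3/3); ∫ 2·7·(0)·x dx = 0 (odd integrand); ∫ 0^2 dx = 0·2π.
So (1/(2π)) ∫_{-π}^{π} (7x)^2 dx = 49π^2/3 + 0 = 49π^2/3.
Parseval ⇒ Σ |c_n|^2 = 49π^2/3.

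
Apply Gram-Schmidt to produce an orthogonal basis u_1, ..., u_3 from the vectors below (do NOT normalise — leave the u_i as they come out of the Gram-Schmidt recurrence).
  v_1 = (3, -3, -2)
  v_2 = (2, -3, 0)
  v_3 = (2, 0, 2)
Orthogonal basis:
  u_1 = (3, -3, -2)
  u_2 = (-1/22, -21/22, 15/11)
  u_3 = (108/61, 72/61, 54/61)

Apply the Gram-Schmidt recurrence
  u_1 = v_1
  u_i = v_i − Σ_{j<i} ((v_i · u_j) / (u_j · u_j)) · u_j.

Step by step this gives:
  u_1 = (3, -3, -2)
  u_2 = (-1/22, -21/22, 15/11)
  u_3 = (108/61, 72/61, 54/61)

Orthogonality check:
  u_2 · u_1 = 0 (should be 0)
  u_3 · u_1 = 0 (should be 0)
  u_3 · u_2 = 0 (should be 0)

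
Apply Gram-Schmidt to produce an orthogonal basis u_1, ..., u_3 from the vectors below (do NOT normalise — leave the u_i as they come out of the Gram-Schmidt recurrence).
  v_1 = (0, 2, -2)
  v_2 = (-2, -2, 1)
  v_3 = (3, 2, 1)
Orthogonal basis:
  u_1 = (0, 2, -2)
  u_2 = (-2, -1/2, -1/2)
  u_3 = (-1/3, 2/3, 2/3)

Apply the Gram-Schmidt recurrence
  u_1 = v_1
  u_i = v_i − Σ_{j<i} ((v_i · u_j) / (u_j · u_j)) · u_j.

Step by step this gives:
  u_1 = (0, 2, -2)
  u_2 = (-2, -1/2, -1/2)
  u_3 = (-1/3, 2/3, 2/3)

Orthogonality check:
  u_2 · u_1 = 0 (should be 0)
  u_3 · u_1 = 0 (should be 0)
  u_3 · u_2 = 0 (should be 0)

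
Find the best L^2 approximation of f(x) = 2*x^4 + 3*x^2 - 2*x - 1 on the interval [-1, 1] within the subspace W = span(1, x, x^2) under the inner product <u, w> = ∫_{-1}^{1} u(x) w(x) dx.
g(x) = 33*x^2/7 - 2*x - 41/35

The best approximation g ∈ W is the orthogonal projection of f onto W. Writing g = a_0 + a_1 x + a_2 x^2, the coefficients solve the normal equations G · a = b where
  G_{ij} = <φ_i, φ_j> and b_i = <f, φ_i>, with φ_0 = 1, φ_1 = x, φ_2 = x^2.
G =
  [2, 0, 2/3]
  [0, 2/3, 0]
  [2/3, 0, 2/5],
b = (4/5, -4/3, 116/105).
Solving gives a_0 = -41/35, a_1 = -2, a_2 = 33/7, so
  g(x) = 33*x^2/7 - 2*x - 41/35.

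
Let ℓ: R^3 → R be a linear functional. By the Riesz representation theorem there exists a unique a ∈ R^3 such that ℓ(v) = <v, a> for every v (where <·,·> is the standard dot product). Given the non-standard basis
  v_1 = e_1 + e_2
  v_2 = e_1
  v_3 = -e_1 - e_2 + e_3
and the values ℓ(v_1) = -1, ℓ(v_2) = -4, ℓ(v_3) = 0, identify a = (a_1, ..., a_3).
a = (-4, 3, -1)

Write a = (a_1, ..., a_3) in the standard basis. For each basis vector v_i, ℓ(v_i) = <v_i, a> is a linear equation in the a_j's. Collect the n equations into a matrix system V a = ℓ, where row i of V is v_i (expressed in the standard basis). Since V is invertible (lower-triangular with 1s on the diagonal, up to permutation), solve by back-substitution:
  V =
[[1, 1, 0],
 [1, 0, 0],
 [-1, -1, 1]]
  V a = (-1, -4, 0)
Solving gives a = (-4, 3, -1).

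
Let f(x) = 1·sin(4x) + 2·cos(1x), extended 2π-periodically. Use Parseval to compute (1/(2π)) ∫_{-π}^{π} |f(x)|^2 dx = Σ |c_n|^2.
Σ |c_n|^2 = 5/2

Expand |f|^2 and use orthogonality of {sin(nx), cos(mx)} on [-π, π]:
  ∫_{-π}^{π} sin(nx)^2 dx = π, ∫ cos(mx)^2 dx = π, and cross terms integrate to 0.
So ∫_{-π}^{π} f(x)^2 dx = 1^2 · π + 2^2 · π = (1 + 4)π.
Divide by 2π: (1 + 4)/2 = 5/2.
By Parseval, this equals Σ |c_n|^2.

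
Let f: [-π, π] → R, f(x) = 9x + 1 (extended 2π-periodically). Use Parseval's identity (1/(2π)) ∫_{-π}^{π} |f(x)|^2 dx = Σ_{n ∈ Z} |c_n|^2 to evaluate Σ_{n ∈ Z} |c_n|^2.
Σ |c_n|^2 = 27π^2 + 1

Expand and integrate term by term over [-π, π]:
  ∫ (9x)^2 dx = 81·(2π^3/3); ∫ 2·9·(1)·x dx = 0 (odd integrand); ∫ 1^2 dx = 1·2π.
So (1/(2π)) ∫_{-π}^{π} (9x + 1)^2 dx = 81π^2/3 + 1 = 27π^2 + 1.
Parseval ⇒ Σ |c_n|^2 = 27π^2 + 1.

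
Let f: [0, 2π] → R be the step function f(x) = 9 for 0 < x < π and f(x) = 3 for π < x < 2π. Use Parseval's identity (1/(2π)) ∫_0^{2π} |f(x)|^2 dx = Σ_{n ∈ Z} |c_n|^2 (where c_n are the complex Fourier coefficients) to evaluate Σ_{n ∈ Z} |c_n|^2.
Σ |c_n|^2 = 45

Parseval equates the L^2 energy of f (normalised by 1/(2π)) with the ℓ^2 sum of its Fourier coefficients: (1/(2π)) ∫_0^{2π} |f|^2 = Σ |c_n|^2.
Compute the left side: (1/(2π)) [∫_0^π 9^2 dx + ∫_π^{2π} 3^2 dx] = (1/(2π)) · (81π + 9π) = (81 + 9)/2 = 45.
So Σ_{n ∈ Z} |c_n|^2 = 45.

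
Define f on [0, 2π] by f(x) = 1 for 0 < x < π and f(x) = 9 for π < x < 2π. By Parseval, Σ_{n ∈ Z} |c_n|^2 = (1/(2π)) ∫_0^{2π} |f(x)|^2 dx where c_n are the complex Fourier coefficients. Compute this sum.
Σ |c_n|^2 = 41

Parseval equates the L^2 energy of f (normalised by 1/(2π)) with the ℓ^2 sum of its Fourier coefficients: (1/(2π)) ∫_0^{2π} |f|^2 = Σ |c_n|^2.
Compute the left side: (1/(2π)) [∫_0^π 1^2 dx + ∫_π^{2π} 9^2 dx] = (1/(2π)) · (1π + 81π) = (1 + 81)/2 = 41.
So Σ_{n ∈ Z} |c_n|^2 = 41.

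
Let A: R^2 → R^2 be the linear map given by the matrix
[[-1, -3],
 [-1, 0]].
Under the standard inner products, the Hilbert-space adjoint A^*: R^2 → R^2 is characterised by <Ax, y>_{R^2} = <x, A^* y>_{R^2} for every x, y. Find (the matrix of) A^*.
A^* = A^T =
[[-1, -1],
 [-3, 0]]

For real matrices with standard dot products, the defining identity <Ax, y> = <x, A^* y> gives (Ax)^T y = x^T (A^*) y, i.e. x^T A^T y = x^T (A^*) y. Since this holds for all x, y, we must have A^* = A^T. Therefore
A^* =
[[-1, -1],
 [-3, 0]].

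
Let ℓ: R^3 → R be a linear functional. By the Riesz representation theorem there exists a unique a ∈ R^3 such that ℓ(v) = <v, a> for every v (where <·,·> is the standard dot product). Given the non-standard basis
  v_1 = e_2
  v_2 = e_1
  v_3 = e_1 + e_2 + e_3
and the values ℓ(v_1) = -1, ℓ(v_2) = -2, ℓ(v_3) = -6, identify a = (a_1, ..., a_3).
a = (-2, -1, -3)

Write a = (a_1, ..., a_3) in the standard basis. For each basis vector v_i, ℓ(v_i) = <v_i, a> is a linear equation in the a_j's. Collect the n equations into a matrix system V a = ℓ, where row i of V is v_i (expressed in the standard basis). Since V is invertible (lower-triangular with 1s on the diagonal, up to permutation), solve by back-substitution:
  V =
[[0, 1, 0],
 [1, 0, 0],
 [1, 1, 1]]
  V a = (-1, -2, -6)
Solving gives a = (-2, -1, -3).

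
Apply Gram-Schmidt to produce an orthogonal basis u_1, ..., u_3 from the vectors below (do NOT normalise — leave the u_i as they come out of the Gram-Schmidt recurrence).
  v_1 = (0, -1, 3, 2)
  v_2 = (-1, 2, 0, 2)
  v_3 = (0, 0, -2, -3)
Orthogonal basis:
  u_1 = (0, -1, 3, 2)
  u_2 = (-1, 15/7, -3/7, 12/7)
  u_3 = (-30/61, 12/61, 22/61, -27/61)

Apply the Gram-Schmidt recurrence
  u_1 = v_1
  u_i = v_i − Σ_{j<i} ((v_i · u_j) / (u_j · u_j)) · u_j.

Step by step this gives:
  u_1 = (0, -1, 3, 2)
  u_2 = (-1, 15/7, -3/7, 12/7)
  u_3 = (-30/61, 12/61, 22/61, -27/61)

Orthogonality check:
  u_2 · u_1 = 0 (should be 0)
  u_3 · u_1 = 0 (should be 0)
  u_3 · u_2 = 0 (should be 0)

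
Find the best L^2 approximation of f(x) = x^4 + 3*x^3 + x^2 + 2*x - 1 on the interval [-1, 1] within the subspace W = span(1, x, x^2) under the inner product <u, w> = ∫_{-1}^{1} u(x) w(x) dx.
g(x) = 13*x^2/7 + 19*x/5 - 38/35

The best approximation g ∈ W is the orthogonal projection of f onto W. Writing g = a_0 + a_1 x + a_2 x^2, the coefficients solve the normal equations G · a = b where
  G_{ij} = <φ_i, φ_j> and b_i = <f, φ_i>, with φ_0 = 1, φ_1 = x, φ_2 = x^2.
G =
  [2, 0, 2/3]
  [0, 2/3, 0]
  [2/3, 0, 2/5],
b = (-14/15, 38/15, 2/105).
Solving gives a_0 = -38/35, a_1 = 19/5, a_2 = 13/7, so
  g(x) = 13*x^2/7 + 19*x/5 - 38/35.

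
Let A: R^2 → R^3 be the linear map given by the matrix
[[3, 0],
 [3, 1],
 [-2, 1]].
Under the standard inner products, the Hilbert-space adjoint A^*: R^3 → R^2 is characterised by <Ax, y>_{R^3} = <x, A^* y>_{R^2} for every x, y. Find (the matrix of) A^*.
A^* = A^T =
[[3, 3, -2],
 [0, 1, 1]]

For real matrices with standard dot products, the defining identity <Ax, y> = <x, A^* y> gives (Ax)^T y = x^T (A^*) y, i.e. x^T A^T y = x^T (A^*) y. Since this holds for all x, y, we must have A^* = A^T. Therefore
A^* =
[[3, 3, -2],
 [0, 1, 1]].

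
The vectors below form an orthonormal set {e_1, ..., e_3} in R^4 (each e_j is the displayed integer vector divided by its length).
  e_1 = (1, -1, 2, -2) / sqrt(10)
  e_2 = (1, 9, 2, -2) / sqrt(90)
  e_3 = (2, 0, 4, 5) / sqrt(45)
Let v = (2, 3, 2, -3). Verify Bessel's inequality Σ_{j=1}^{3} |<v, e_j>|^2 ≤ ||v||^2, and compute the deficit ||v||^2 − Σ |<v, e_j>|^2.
Σ |<v, e_j>|^2 = 126/5; ||v||^2 = 26; deficit = 4/5

Write each e_j = u_j / sqrt(<u_j, u_j>) where u_j is the displayed integer vector. Then <v, e_j> = <v, u_j> / sqrt(<u_j, u_j>), so |<v, e_j>|^2 = <v, u_j>^2 / <u_j, u_j>.
Coefficients: <v, e_1> = 9/sqrt(10), <v, e_2> = 39/sqrt(90), <v, e_3> = -3/sqrt(45).
Square and sum: Σ |<v, e_j>|^2 = 126/5.
Compute ||v||^2 = v·v = 26.
Deficit = 26 − 126/5 = 4/5 ≥ 0, confirming Bessel's inequality. (The deficit equals ||v − Σ <v,e_j> e_j||^2, the squared distance from v to span{e_j}.)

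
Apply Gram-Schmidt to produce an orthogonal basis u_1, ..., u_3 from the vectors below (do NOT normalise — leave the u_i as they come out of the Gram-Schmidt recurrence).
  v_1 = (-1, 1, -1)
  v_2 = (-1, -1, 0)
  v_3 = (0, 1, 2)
Orthogonal basis:
  u_1 = (-1, 1, -1)
  u_2 = (-1, -1, 0)
  u_3 = (-5/6, 5/6, 5/3)

Apply the Gram-Schmidt recurrence
  u_1 = v_1
  u_i = v_i − Σ_{j<i} ((v_i · u_j) / (u_j · u_j)) · u_j.

Step by step this gives:
  u_1 = (-1, 1, -1)
  u_2 = (-1, -1, 0)
  u_3 = (-5/6, 5/6, 5/3)

Orthogonality check:
  u_2 · u_1 = 0 (should be 0)
  u_3 · u_1 = 0 (should be 0)
  u_3 · u_2 = 0 (should be 0)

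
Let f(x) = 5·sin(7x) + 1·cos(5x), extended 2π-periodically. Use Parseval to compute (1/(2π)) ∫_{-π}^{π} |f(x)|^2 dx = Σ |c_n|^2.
Σ |c_n|^2 = 13

Expand |f|^2 and use orthogonality of {sin(nx), cos(mx)} on [-π, π]:
  ∫_{-π}^{π} sin(nx)^2 dx = π, ∫ cos(mx)^2 dx = π, and cross terms integrate to 0.
So ∫_{-π}^{π} f(x)^2 dx = 5^2 · π + 1^2 · π = (25 + 1)π.
Divide by 2π: (25 + 1)/2 = 13.
By Parseval, this equals Σ |c_n|^2.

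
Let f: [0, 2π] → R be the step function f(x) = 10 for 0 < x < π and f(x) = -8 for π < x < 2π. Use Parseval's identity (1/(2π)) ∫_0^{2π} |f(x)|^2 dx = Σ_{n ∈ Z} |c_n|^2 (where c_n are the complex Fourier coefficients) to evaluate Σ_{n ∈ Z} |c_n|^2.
Σ |c_n|^2 = 82

Parseval equates the L^2 energy of f (normalised by 1/(2π)) with the ℓ^2 sum of its Fourier coefficients: (1/(2π)) ∫_0^{2π} |f|^2 = Σ |c_n|^2.
Compute the left side: (1/(2π)) [∫_0^π 10^2 dx + ∫_π^{2π} (-8)^2 dx] = (1/(2π)) · (100π + 64π) = (100 + 64)/2 = 82.
So Σ_{n ∈ Z} |c_n|^2 = 82.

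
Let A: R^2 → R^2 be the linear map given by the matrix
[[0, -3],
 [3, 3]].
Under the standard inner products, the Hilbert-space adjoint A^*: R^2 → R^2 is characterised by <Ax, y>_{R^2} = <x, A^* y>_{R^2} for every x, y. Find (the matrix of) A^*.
A^* = A^T =
[[0, 3],
 [-3, 3]]

For real matrices with standard dot products, the defining identity <Ax, y> = <x, A^* y> gives (Ax)^T y = x^T (A^*) y, i.e. x^T A^T y = x^T (A^*) y. Since this holds for all x, y, we must have A^* = A^T. Therefore
A^* =
[[0, 3],
 [-3, 3]].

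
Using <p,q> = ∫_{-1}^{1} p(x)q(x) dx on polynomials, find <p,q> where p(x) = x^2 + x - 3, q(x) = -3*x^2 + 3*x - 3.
<p,q> = 114/5

Expand the product: p(x)·q(x) = -3*x^4 + 9*x^2 - 12*x + 9.
∫_{-1}^{1} of each monomial x^k gives [2/(k+1) if k even, 0 if k odd]. Integrating term-by-term (or equivalently evaluating the antiderivative F(x) = -3*x^5/5 + 3*x^3 - 6*x^2 + 9*x at the endpoints):
  F(1) − F(−1) = 27/5 − (-87/5) = 114/5.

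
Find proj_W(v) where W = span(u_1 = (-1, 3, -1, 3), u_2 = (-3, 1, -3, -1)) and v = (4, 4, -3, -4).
proj_W(v) = (-67/91, -11/91, -67/91, -64/91)

Set up U = [u_1 | ... | u_2] ∈ R^(4×2). The projector onto W = col(U) is P = U (U^T U)^(-1) U^T.
Compute U^T U =
  [20, 6]
  [6, 20],
and U^T v = (-1, 5).
Solve U^T U · c = U^T v for the coefficients: c = (-25/182, 53/182). The projection is proj_W(v) = U c.
Check: (v - proj_W(v)) · u_1 = 0  (should be 0).
Check: (v - proj_W(v)) · u_2 = 0  (should be 0).
Result: proj_W(v) = (-67/91, -11/91, -67/91, -64/91).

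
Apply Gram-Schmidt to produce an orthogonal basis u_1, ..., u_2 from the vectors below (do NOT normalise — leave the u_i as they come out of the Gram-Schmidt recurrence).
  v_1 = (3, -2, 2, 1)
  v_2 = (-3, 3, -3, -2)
Orthogonal basis:
  u_1 = (3, -2, 2, 1)
  u_2 = (5/6, 4/9, -4/9, -13/18)

Apply the Gram-Schmidt recurrence
  u_1 = v_1
  u_i = v_i − Σ_{j<i} ((v_i · u_j) / (u_j · u_j)) · u_j.

Step by step this gives:
  u_1 = (3, -2, 2, 1)
  u_2 = (5/6, 4/9, -4/9, -13/18)

Orthogonality check:
  u_2 · u_1 = 0 (should be 0)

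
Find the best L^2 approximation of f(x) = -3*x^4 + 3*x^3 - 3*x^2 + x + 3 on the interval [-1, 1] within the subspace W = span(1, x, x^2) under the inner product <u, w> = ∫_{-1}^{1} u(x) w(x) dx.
g(x) = -39*x^2/7 + 14*x/5 + 114/35

The best approximation g ∈ W is the orthogonal projection of f onto W. Writing g = a_0 + a_1 x + a_2 x^2, the coefficients solve the normal equations G · a = b where
  G_{ij} = <φ_i, φ_j> and b_i = <f, φ_i>, with φ_0 = 1, φ_1 = x, φ_2 = x^2.
G =
  [2, 0, 2/3]
  [0, 2/3, 0]
  [2/3, 0, 2/5],
b = (14/5, 28/15, -2/35).
Solving gives a_0 = 114/35, a_1 = 14/5, a_2 = -39/7, so
  g(x) = -39*x^2/7 + 14*x/5 + 114/35.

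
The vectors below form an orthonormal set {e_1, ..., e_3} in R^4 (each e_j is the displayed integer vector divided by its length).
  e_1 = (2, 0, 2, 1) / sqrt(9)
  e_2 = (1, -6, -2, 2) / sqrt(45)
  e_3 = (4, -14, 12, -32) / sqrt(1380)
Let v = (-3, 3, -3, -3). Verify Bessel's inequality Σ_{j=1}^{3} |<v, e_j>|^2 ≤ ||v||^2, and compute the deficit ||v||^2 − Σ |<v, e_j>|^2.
Σ |<v, e_j>|^2 = 801/23; ||v||^2 = 36; deficit = 27/23

Write each e_j = u_j / sqrt(<u_j, u_j>) where u_j is the displayed integer vector. Then <v, e_j> = <v, u_j> / sqrt(<u_j, u_j>), so |<v, e_j>|^2 = <v, u_j>^2 / <u_j, u_j>.
Coefficients: <v, e_1> = -15/sqrt(9), <v, e_2> = -21/sqrt(45), <v, e_3> = 6/sqrt(1380).
Square and sum: Σ |<v, e_j>|^2 = 801/23.
Compute ||v||^2 = v·v = 36.
Deficit = 36 − 801/23 = 27/23 ≥ 0, confirming Bessel's inequality. (The deficit equals ||v − Σ <v,e_j> e_j||^2, the squared distance from v to span{e_j}.)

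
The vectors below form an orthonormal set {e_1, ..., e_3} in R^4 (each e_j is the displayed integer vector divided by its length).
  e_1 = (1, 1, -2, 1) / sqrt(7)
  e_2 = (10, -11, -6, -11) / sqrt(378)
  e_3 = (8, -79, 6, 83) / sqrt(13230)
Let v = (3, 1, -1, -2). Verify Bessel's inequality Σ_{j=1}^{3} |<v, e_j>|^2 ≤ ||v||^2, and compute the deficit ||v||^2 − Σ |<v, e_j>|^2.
Σ |<v, e_j>|^2 = 2946/245; ||v||^2 = 15; deficit = 729/245

Write each e_j = u_j / sqrt(<u_j, u_j>) where u_j is the displayed integer vector. Then <v, e_j> = <v, u_j> / sqrt(<u_j, u_j>), so |<v, e_j>|^2 = <v, u_j>^2 / <u_j, u_j>.
Coefficients: <v, e_1> = 4/sqrt(7), <v, e_2> = 47/sqrt(378), <v, e_3> = -227/sqrt(13230).
Square and sum: Σ |<v, e_j>|^2 = 2946/245.
Compute ||v||^2 = v·v = 15.
Deficit = 15 − 2946/245 = 729/245 ≥ 0, confirming Bessel's inequality. (The deficit equals ||v − Σ <v,e_j> e_j||^2, the squared distance from v to span{e_j}.)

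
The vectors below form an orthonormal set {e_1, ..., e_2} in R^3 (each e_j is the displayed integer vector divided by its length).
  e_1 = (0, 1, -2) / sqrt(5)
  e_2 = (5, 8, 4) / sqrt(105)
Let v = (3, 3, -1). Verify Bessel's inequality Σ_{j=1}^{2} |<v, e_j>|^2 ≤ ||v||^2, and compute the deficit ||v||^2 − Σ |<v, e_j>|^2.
Σ |<v, e_j>|^2 = 50/3; ||v||^2 = 19; deficit = 7/3

Write each e_j = u_j / sqrt(<u_j, u_j>) where u_j is the displayed integer vector. Then <v, e_j> = <v, u_j> / sqrt(<u_j, u_j>), so |<v, e_j>|^2 = <v, u_j>^2 / <u_j, u_j>.
Coefficients: <v, e_1> = 5/sqrt(5), <v, e_2> = 35/sqrt(105).
Square and sum: Σ |<v, e_j>|^2 = 50/3.
Compute ||v||^2 = v·v = 19.
Deficit = 19 − 50/3 = 7/3 ≥ 0, confirming Bessel's inequality. (The deficit equals ||v − Σ <v,e_j> e_j||^2, the squared distance from v to span{e_j}.)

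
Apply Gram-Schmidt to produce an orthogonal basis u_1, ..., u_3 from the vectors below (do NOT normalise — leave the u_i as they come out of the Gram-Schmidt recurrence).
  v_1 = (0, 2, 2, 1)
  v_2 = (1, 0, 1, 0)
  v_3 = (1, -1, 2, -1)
Orthogonal basis:
  u_1 = (0, 2, 2, 1)
  u_2 = (1, -4/9, 5/9, -2/9)
  u_3 = (-11/14, -3/7, 11/14, -5/7)

Apply the Gram-Schmidt recurrence
  u_1 = v_1
  u_i = v_i − Σ_{j<i} ((v_i · u_j) / (u_j · u_j)) · u_j.

Step by step this gives:
  u_1 = (0, 2, 2, 1)
  u_2 = (1, -4/9, 5/9, -2/9)
  u_3 = (-11/14, -3/7, 11/14, -5/7)

Orthogonality check:
  u_2 · u_1 = 0 (should be 0)
  u_3 · u_1 = 0 (should be 0)
  u_3 · u_2 = 0 (should be 0)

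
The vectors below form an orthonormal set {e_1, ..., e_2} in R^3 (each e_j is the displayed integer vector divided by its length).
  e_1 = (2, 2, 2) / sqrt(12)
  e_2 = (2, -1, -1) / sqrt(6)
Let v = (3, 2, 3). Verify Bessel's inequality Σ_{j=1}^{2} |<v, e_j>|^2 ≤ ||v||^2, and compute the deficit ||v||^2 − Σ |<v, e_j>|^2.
Σ |<v, e_j>|^2 = 43/2; ||v||^2 = 22; deficit = 1/2

Write each e_j = u_j / sqrt(<u_j, u_j>) where u_j is the displayed integer vector. Then <v, e_j> = <v, u_j> / sqrt(<u_j, u_j>), so |<v, e_j>|^2 = <v, u_j>^2 / <u_j, u_j>.
Coefficients: <v, e_1> = 16/sqrt(12), <v, e_2> = 1/sqrt(6).
Square and sum: Σ |<v, e_j>|^2 = 43/2.
Compute ||v||^2 = v·v = 22.
Deficit = 22 − 43/2 = 1/2 ≥ 0, confirming Bessel's inequality. (The deficit equals ||v − Σ <v,e_j> e_j||^2, the squared distance from v to span{e_j}.)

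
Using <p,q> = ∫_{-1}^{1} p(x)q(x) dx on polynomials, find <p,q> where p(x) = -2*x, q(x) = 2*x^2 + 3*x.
<p,q> = -4

Expand the product: p(x)·q(x) = -4*x^3 - 6*x^2.
∫_{-1}^{1} of each monomial x^k gives [2/(k+1) if k even, 0 if k odd]. Integrating term-by-term (or equivalently evaluating the antiderivative F(x) = -x^4 - 2*x^3 at the endpoints):
  F(1) − F(−1) = -3 − (1) = -4.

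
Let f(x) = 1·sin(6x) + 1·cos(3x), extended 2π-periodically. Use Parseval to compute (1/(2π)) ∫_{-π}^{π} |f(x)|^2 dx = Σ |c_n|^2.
Σ |c_n|^2 = 1

Expand |f|^2 and use orthogonality of {sin(nx), cos(mx)} on [-π, π]:
  ∫_{-π}^{π} sin(nx)^2 dx = π, ∫ cos(mx)^2 dx = π, and cross terms integrate to 0.
So ∫_{-π}^{π} f(x)^2 dx = 1^2 · π + 1^2 · π = (1 + 1)π.
Divide by 2π: (1 + 1)/2 = 1.
By Parseval, this equals Σ |c_n|^2.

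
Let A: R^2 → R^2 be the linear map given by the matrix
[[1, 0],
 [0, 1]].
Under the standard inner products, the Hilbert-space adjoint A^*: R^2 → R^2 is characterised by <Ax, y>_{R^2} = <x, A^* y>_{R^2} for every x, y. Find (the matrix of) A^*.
A^* = A^T =
[[1, 0],
 [0, 1]]

For real matrices with standard dot products, the defining identity <Ax, y> = <x, A^* y> gives (Ax)^T y = x^T (A^*) y, i.e. x^T A^T y = x^T (A^*) y. Since this holds for all x, y, we must have A^* = A^T. Therefore
A^* =
[[1, 0],
 [0, 1]].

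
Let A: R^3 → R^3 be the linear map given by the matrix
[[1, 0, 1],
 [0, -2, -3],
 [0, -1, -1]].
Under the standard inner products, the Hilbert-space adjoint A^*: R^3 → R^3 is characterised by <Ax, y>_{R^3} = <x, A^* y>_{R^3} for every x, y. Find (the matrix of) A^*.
A^* = A^T =
[[1, 0, 0],
 [0, -2, -1],
 [1, -3, -1]]

For real matrices with standard dot products, the defining identity <Ax, y> = <x, A^* y> gives (Ax)^T y = x^T (A^*) y, i.e. x^T A^T y = x^T (A^*) y. Since this holds for all x, y, we must have A^* = A^T. Therefore
A^* =
[[1, 0, 0],
 [0, -2, -1],
 [1, -3, -1]].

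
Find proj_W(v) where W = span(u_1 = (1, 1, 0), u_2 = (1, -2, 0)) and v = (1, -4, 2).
proj_W(v) = (1, -4, 0)

Set up U = [u_1 | ... | u_2] ∈ R^(3×2). The projector onto W = col(U) is P = U (U^T U)^(-1) U^T.
Compute U^T U =
  [2, -1]
  [-1, 5],
and U^T v = (-3, 9).
Solve U^T U · c = U^T v for the coefficients: c = (-2/3, 5/3). The projection is proj_W(v) = U c.
Check: (v - proj_W(v)) · u_1 = 0  (should be 0).
Check: (v - proj_W(v)) · u_2 = 0  (should be 0).
Result: proj_W(v) = (1, -4, 0).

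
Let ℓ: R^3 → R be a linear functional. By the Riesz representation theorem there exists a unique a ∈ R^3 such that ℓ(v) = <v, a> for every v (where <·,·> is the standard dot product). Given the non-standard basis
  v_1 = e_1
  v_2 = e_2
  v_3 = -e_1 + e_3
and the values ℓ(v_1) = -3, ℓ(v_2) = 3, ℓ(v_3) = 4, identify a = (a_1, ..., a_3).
a = (-3, 3, 1)

Write a = (a_1, ..., a_3) in the standard basis. For each basis vector v_i, ℓ(v_i) = <v_i, a> is a linear equation in the a_j's. Collect the n equations into a matrix system V a = ℓ, where row i of V is v_i (expressed in the standard basis). Since V is invertible (lower-triangular with 1s on the diagonal, up to permutation), solve by back-substitution:
  V =
[[1, 0, 0],
 [0, 1, 0],
 [-1, 0, 1]]
  V a = (-3, 3, 4)
Solving gives a = (-3, 3, 1).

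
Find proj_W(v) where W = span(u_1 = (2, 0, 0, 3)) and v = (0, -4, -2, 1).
proj_W(v) = (6/13, 0, 0, 9/13)

Set up U = [u_1 | ... | u_1] ∈ R^(4×1). The projector onto W = col(U) is P = U (U^T U)^(-1) U^T.
Compute U^T U =
  [13],
and U^T v = (3).
Solve U^T U · c = U^T v for the coefficients: c = (3/13). The projection is proj_W(v) = U c.
Check: (v - proj_W(v)) · u_1 = 0  (should be 0).
Result: proj_W(v) = (6/13, 0, 0, 9/13).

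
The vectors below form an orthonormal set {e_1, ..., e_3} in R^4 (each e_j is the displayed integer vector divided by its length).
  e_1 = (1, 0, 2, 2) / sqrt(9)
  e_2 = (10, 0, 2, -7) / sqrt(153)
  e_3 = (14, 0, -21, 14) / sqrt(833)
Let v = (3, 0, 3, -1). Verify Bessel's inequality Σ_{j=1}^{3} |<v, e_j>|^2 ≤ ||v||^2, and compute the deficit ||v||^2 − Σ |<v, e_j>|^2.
Σ |<v, e_j>|^2 = 19; ||v||^2 = 19; deficit = 0

Write each e_j = u_j / sqrt(<u_j, u_j>) where u_j is the displayed integer vector. Then <v, e_j> = <v, u_j> / sqrt(<u_j, u_j>), so |<v, e_j>|^2 = <v, u_j>^2 / <u_j, u_j>.
Coefficients: <v, e_1> = 7/sqrt(9), <v, e_2> = 43/sqrt(153), <v, e_3> = -35/sqrt(833).
Square and sum: Σ |<v, e_j>|^2 = 19.
Compute ||v||^2 = v·v = 19.
Deficit = 19 − 19 = 0 ≥ 0, confirming Bessel's inequality. (The deficit equals ||v − Σ <v,e_j> e_j||^2, the squared distance from v to span{e_j}.)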